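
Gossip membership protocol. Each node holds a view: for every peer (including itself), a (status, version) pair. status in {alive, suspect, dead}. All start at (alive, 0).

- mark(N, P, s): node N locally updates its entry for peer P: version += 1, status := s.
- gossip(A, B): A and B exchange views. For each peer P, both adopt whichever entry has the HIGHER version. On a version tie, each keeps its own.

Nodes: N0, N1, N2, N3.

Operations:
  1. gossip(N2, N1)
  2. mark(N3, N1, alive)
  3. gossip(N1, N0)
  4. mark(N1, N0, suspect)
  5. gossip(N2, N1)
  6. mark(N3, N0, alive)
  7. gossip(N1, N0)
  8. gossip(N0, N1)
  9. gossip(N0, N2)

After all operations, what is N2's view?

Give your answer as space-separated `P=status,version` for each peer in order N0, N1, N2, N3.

Op 1: gossip N2<->N1 -> N2.N0=(alive,v0) N2.N1=(alive,v0) N2.N2=(alive,v0) N2.N3=(alive,v0) | N1.N0=(alive,v0) N1.N1=(alive,v0) N1.N2=(alive,v0) N1.N3=(alive,v0)
Op 2: N3 marks N1=alive -> (alive,v1)
Op 3: gossip N1<->N0 -> N1.N0=(alive,v0) N1.N1=(alive,v0) N1.N2=(alive,v0) N1.N3=(alive,v0) | N0.N0=(alive,v0) N0.N1=(alive,v0) N0.N2=(alive,v0) N0.N3=(alive,v0)
Op 4: N1 marks N0=suspect -> (suspect,v1)
Op 5: gossip N2<->N1 -> N2.N0=(suspect,v1) N2.N1=(alive,v0) N2.N2=(alive,v0) N2.N3=(alive,v0) | N1.N0=(suspect,v1) N1.N1=(alive,v0) N1.N2=(alive,v0) N1.N3=(alive,v0)
Op 6: N3 marks N0=alive -> (alive,v1)
Op 7: gossip N1<->N0 -> N1.N0=(suspect,v1) N1.N1=(alive,v0) N1.N2=(alive,v0) N1.N3=(alive,v0) | N0.N0=(suspect,v1) N0.N1=(alive,v0) N0.N2=(alive,v0) N0.N3=(alive,v0)
Op 8: gossip N0<->N1 -> N0.N0=(suspect,v1) N0.N1=(alive,v0) N0.N2=(alive,v0) N0.N3=(alive,v0) | N1.N0=(suspect,v1) N1.N1=(alive,v0) N1.N2=(alive,v0) N1.N3=(alive,v0)
Op 9: gossip N0<->N2 -> N0.N0=(suspect,v1) N0.N1=(alive,v0) N0.N2=(alive,v0) N0.N3=(alive,v0) | N2.N0=(suspect,v1) N2.N1=(alive,v0) N2.N2=(alive,v0) N2.N3=(alive,v0)

Answer: N0=suspect,1 N1=alive,0 N2=alive,0 N3=alive,0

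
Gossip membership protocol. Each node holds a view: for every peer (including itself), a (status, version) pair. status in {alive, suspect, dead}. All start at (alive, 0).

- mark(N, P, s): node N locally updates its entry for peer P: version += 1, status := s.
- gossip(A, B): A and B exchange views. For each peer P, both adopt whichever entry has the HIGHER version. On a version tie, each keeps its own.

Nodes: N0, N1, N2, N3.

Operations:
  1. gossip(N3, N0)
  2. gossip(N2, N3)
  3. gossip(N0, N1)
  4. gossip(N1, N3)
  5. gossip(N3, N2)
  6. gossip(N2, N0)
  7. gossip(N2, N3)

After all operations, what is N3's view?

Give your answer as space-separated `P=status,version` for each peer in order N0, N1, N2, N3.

Answer: N0=alive,0 N1=alive,0 N2=alive,0 N3=alive,0

Derivation:
Op 1: gossip N3<->N0 -> N3.N0=(alive,v0) N3.N1=(alive,v0) N3.N2=(alive,v0) N3.N3=(alive,v0) | N0.N0=(alive,v0) N0.N1=(alive,v0) N0.N2=(alive,v0) N0.N3=(alive,v0)
Op 2: gossip N2<->N3 -> N2.N0=(alive,v0) N2.N1=(alive,v0) N2.N2=(alive,v0) N2.N3=(alive,v0) | N3.N0=(alive,v0) N3.N1=(alive,v0) N3.N2=(alive,v0) N3.N3=(alive,v0)
Op 3: gossip N0<->N1 -> N0.N0=(alive,v0) N0.N1=(alive,v0) N0.N2=(alive,v0) N0.N3=(alive,v0) | N1.N0=(alive,v0) N1.N1=(alive,v0) N1.N2=(alive,v0) N1.N3=(alive,v0)
Op 4: gossip N1<->N3 -> N1.N0=(alive,v0) N1.N1=(alive,v0) N1.N2=(alive,v0) N1.N3=(alive,v0) | N3.N0=(alive,v0) N3.N1=(alive,v0) N3.N2=(alive,v0) N3.N3=(alive,v0)
Op 5: gossip N3<->N2 -> N3.N0=(alive,v0) N3.N1=(alive,v0) N3.N2=(alive,v0) N3.N3=(alive,v0) | N2.N0=(alive,v0) N2.N1=(alive,v0) N2.N2=(alive,v0) N2.N3=(alive,v0)
Op 6: gossip N2<->N0 -> N2.N0=(alive,v0) N2.N1=(alive,v0) N2.N2=(alive,v0) N2.N3=(alive,v0) | N0.N0=(alive,v0) N0.N1=(alive,v0) N0.N2=(alive,v0) N0.N3=(alive,v0)
Op 7: gossip N2<->N3 -> N2.N0=(alive,v0) N2.N1=(alive,v0) N2.N2=(alive,v0) N2.N3=(alive,v0) | N3.N0=(alive,v0) N3.N1=(alive,v0) N3.N2=(alive,v0) N3.N3=(alive,v0)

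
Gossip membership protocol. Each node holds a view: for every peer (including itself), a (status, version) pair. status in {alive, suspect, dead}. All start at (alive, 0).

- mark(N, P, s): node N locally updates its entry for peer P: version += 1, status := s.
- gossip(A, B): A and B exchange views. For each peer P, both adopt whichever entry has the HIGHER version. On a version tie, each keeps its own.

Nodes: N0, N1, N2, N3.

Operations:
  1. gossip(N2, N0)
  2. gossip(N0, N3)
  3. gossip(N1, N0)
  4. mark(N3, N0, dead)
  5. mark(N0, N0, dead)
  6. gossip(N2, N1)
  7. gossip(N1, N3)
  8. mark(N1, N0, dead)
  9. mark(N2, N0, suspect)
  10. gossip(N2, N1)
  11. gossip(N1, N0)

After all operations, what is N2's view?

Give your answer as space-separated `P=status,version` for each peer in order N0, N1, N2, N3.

Answer: N0=dead,2 N1=alive,0 N2=alive,0 N3=alive,0

Derivation:
Op 1: gossip N2<->N0 -> N2.N0=(alive,v0) N2.N1=(alive,v0) N2.N2=(alive,v0) N2.N3=(alive,v0) | N0.N0=(alive,v0) N0.N1=(alive,v0) N0.N2=(alive,v0) N0.N3=(alive,v0)
Op 2: gossip N0<->N3 -> N0.N0=(alive,v0) N0.N1=(alive,v0) N0.N2=(alive,v0) N0.N3=(alive,v0) | N3.N0=(alive,v0) N3.N1=(alive,v0) N3.N2=(alive,v0) N3.N3=(alive,v0)
Op 3: gossip N1<->N0 -> N1.N0=(alive,v0) N1.N1=(alive,v0) N1.N2=(alive,v0) N1.N3=(alive,v0) | N0.N0=(alive,v0) N0.N1=(alive,v0) N0.N2=(alive,v0) N0.N3=(alive,v0)
Op 4: N3 marks N0=dead -> (dead,v1)
Op 5: N0 marks N0=dead -> (dead,v1)
Op 6: gossip N2<->N1 -> N2.N0=(alive,v0) N2.N1=(alive,v0) N2.N2=(alive,v0) N2.N3=(alive,v0) | N1.N0=(alive,v0) N1.N1=(alive,v0) N1.N2=(alive,v0) N1.N3=(alive,v0)
Op 7: gossip N1<->N3 -> N1.N0=(dead,v1) N1.N1=(alive,v0) N1.N2=(alive,v0) N1.N3=(alive,v0) | N3.N0=(dead,v1) N3.N1=(alive,v0) N3.N2=(alive,v0) N3.N3=(alive,v0)
Op 8: N1 marks N0=dead -> (dead,v2)
Op 9: N2 marks N0=suspect -> (suspect,v1)
Op 10: gossip N2<->N1 -> N2.N0=(dead,v2) N2.N1=(alive,v0) N2.N2=(alive,v0) N2.N3=(alive,v0) | N1.N0=(dead,v2) N1.N1=(alive,v0) N1.N2=(alive,v0) N1.N3=(alive,v0)
Op 11: gossip N1<->N0 -> N1.N0=(dead,v2) N1.N1=(alive,v0) N1.N2=(alive,v0) N1.N3=(alive,v0) | N0.N0=(dead,v2) N0.N1=(alive,v0) N0.N2=(alive,v0) N0.N3=(alive,v0)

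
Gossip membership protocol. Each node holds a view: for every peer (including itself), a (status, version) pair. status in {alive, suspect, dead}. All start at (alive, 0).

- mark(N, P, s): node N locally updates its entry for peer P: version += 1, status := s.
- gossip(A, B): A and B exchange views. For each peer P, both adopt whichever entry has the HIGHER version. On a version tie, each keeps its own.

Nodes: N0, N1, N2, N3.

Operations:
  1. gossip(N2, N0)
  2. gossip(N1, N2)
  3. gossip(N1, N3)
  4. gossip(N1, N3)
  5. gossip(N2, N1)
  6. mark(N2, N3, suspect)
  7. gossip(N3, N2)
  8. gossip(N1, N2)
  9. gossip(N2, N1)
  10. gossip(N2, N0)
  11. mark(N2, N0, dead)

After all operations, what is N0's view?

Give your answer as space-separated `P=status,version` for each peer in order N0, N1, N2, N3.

Answer: N0=alive,0 N1=alive,0 N2=alive,0 N3=suspect,1

Derivation:
Op 1: gossip N2<->N0 -> N2.N0=(alive,v0) N2.N1=(alive,v0) N2.N2=(alive,v0) N2.N3=(alive,v0) | N0.N0=(alive,v0) N0.N1=(alive,v0) N0.N2=(alive,v0) N0.N3=(alive,v0)
Op 2: gossip N1<->N2 -> N1.N0=(alive,v0) N1.N1=(alive,v0) N1.N2=(alive,v0) N1.N3=(alive,v0) | N2.N0=(alive,v0) N2.N1=(alive,v0) N2.N2=(alive,v0) N2.N3=(alive,v0)
Op 3: gossip N1<->N3 -> N1.N0=(alive,v0) N1.N1=(alive,v0) N1.N2=(alive,v0) N1.N3=(alive,v0) | N3.N0=(alive,v0) N3.N1=(alive,v0) N3.N2=(alive,v0) N3.N3=(alive,v0)
Op 4: gossip N1<->N3 -> N1.N0=(alive,v0) N1.N1=(alive,v0) N1.N2=(alive,v0) N1.N3=(alive,v0) | N3.N0=(alive,v0) N3.N1=(alive,v0) N3.N2=(alive,v0) N3.N3=(alive,v0)
Op 5: gossip N2<->N1 -> N2.N0=(alive,v0) N2.N1=(alive,v0) N2.N2=(alive,v0) N2.N3=(alive,v0) | N1.N0=(alive,v0) N1.N1=(alive,v0) N1.N2=(alive,v0) N1.N3=(alive,v0)
Op 6: N2 marks N3=suspect -> (suspect,v1)
Op 7: gossip N3<->N2 -> N3.N0=(alive,v0) N3.N1=(alive,v0) N3.N2=(alive,v0) N3.N3=(suspect,v1) | N2.N0=(alive,v0) N2.N1=(alive,v0) N2.N2=(alive,v0) N2.N3=(suspect,v1)
Op 8: gossip N1<->N2 -> N1.N0=(alive,v0) N1.N1=(alive,v0) N1.N2=(alive,v0) N1.N3=(suspect,v1) | N2.N0=(alive,v0) N2.N1=(alive,v0) N2.N2=(alive,v0) N2.N3=(suspect,v1)
Op 9: gossip N2<->N1 -> N2.N0=(alive,v0) N2.N1=(alive,v0) N2.N2=(alive,v0) N2.N3=(suspect,v1) | N1.N0=(alive,v0) N1.N1=(alive,v0) N1.N2=(alive,v0) N1.N3=(suspect,v1)
Op 10: gossip N2<->N0 -> N2.N0=(alive,v0) N2.N1=(alive,v0) N2.N2=(alive,v0) N2.N3=(suspect,v1) | N0.N0=(alive,v0) N0.N1=(alive,v0) N0.N2=(alive,v0) N0.N3=(suspect,v1)
Op 11: N2 marks N0=dead -> (dead,v1)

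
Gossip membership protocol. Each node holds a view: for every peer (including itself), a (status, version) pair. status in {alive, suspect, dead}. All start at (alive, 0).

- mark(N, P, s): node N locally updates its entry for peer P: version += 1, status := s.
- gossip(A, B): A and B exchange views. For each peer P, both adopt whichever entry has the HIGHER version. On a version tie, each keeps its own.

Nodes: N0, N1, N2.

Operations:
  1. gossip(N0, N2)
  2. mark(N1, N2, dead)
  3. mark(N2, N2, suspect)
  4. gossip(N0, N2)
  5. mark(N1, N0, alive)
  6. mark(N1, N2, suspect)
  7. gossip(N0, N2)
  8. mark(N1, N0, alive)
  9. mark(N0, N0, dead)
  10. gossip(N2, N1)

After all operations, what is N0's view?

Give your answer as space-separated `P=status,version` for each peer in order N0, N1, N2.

Answer: N0=dead,1 N1=alive,0 N2=suspect,1

Derivation:
Op 1: gossip N0<->N2 -> N0.N0=(alive,v0) N0.N1=(alive,v0) N0.N2=(alive,v0) | N2.N0=(alive,v0) N2.N1=(alive,v0) N2.N2=(alive,v0)
Op 2: N1 marks N2=dead -> (dead,v1)
Op 3: N2 marks N2=suspect -> (suspect,v1)
Op 4: gossip N0<->N2 -> N0.N0=(alive,v0) N0.N1=(alive,v0) N0.N2=(suspect,v1) | N2.N0=(alive,v0) N2.N1=(alive,v0) N2.N2=(suspect,v1)
Op 5: N1 marks N0=alive -> (alive,v1)
Op 6: N1 marks N2=suspect -> (suspect,v2)
Op 7: gossip N0<->N2 -> N0.N0=(alive,v0) N0.N1=(alive,v0) N0.N2=(suspect,v1) | N2.N0=(alive,v0) N2.N1=(alive,v0) N2.N2=(suspect,v1)
Op 8: N1 marks N0=alive -> (alive,v2)
Op 9: N0 marks N0=dead -> (dead,v1)
Op 10: gossip N2<->N1 -> N2.N0=(alive,v2) N2.N1=(alive,v0) N2.N2=(suspect,v2) | N1.N0=(alive,v2) N1.N1=(alive,v0) N1.N2=(suspect,v2)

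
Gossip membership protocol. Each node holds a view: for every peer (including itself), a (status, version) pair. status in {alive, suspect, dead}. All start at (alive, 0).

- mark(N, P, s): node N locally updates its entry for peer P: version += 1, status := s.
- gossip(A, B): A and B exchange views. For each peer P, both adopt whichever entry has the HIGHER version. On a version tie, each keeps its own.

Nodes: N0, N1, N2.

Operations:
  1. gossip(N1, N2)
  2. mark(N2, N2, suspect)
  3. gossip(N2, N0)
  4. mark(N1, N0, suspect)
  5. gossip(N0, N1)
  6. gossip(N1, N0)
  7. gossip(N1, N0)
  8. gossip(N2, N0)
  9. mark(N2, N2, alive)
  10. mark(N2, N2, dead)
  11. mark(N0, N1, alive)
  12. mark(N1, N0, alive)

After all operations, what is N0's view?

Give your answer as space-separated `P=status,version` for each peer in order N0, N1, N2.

Op 1: gossip N1<->N2 -> N1.N0=(alive,v0) N1.N1=(alive,v0) N1.N2=(alive,v0) | N2.N0=(alive,v0) N2.N1=(alive,v0) N2.N2=(alive,v0)
Op 2: N2 marks N2=suspect -> (suspect,v1)
Op 3: gossip N2<->N0 -> N2.N0=(alive,v0) N2.N1=(alive,v0) N2.N2=(suspect,v1) | N0.N0=(alive,v0) N0.N1=(alive,v0) N0.N2=(suspect,v1)
Op 4: N1 marks N0=suspect -> (suspect,v1)
Op 5: gossip N0<->N1 -> N0.N0=(suspect,v1) N0.N1=(alive,v0) N0.N2=(suspect,v1) | N1.N0=(suspect,v1) N1.N1=(alive,v0) N1.N2=(suspect,v1)
Op 6: gossip N1<->N0 -> N1.N0=(suspect,v1) N1.N1=(alive,v0) N1.N2=(suspect,v1) | N0.N0=(suspect,v1) N0.N1=(alive,v0) N0.N2=(suspect,v1)
Op 7: gossip N1<->N0 -> N1.N0=(suspect,v1) N1.N1=(alive,v0) N1.N2=(suspect,v1) | N0.N0=(suspect,v1) N0.N1=(alive,v0) N0.N2=(suspect,v1)
Op 8: gossip N2<->N0 -> N2.N0=(suspect,v1) N2.N1=(alive,v0) N2.N2=(suspect,v1) | N0.N0=(suspect,v1) N0.N1=(alive,v0) N0.N2=(suspect,v1)
Op 9: N2 marks N2=alive -> (alive,v2)
Op 10: N2 marks N2=dead -> (dead,v3)
Op 11: N0 marks N1=alive -> (alive,v1)
Op 12: N1 marks N0=alive -> (alive,v2)

Answer: N0=suspect,1 N1=alive,1 N2=suspect,1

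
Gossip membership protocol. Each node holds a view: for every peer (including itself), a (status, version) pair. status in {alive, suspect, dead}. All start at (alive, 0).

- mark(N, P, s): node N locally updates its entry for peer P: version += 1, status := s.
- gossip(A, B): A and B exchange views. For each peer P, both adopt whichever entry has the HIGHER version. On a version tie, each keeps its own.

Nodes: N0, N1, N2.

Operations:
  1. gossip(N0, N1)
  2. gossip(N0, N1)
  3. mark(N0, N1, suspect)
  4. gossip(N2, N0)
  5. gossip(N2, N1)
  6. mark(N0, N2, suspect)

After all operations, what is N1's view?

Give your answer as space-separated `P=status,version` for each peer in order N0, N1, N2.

Op 1: gossip N0<->N1 -> N0.N0=(alive,v0) N0.N1=(alive,v0) N0.N2=(alive,v0) | N1.N0=(alive,v0) N1.N1=(alive,v0) N1.N2=(alive,v0)
Op 2: gossip N0<->N1 -> N0.N0=(alive,v0) N0.N1=(alive,v0) N0.N2=(alive,v0) | N1.N0=(alive,v0) N1.N1=(alive,v0) N1.N2=(alive,v0)
Op 3: N0 marks N1=suspect -> (suspect,v1)
Op 4: gossip N2<->N0 -> N2.N0=(alive,v0) N2.N1=(suspect,v1) N2.N2=(alive,v0) | N0.N0=(alive,v0) N0.N1=(suspect,v1) N0.N2=(alive,v0)
Op 5: gossip N2<->N1 -> N2.N0=(alive,v0) N2.N1=(suspect,v1) N2.N2=(alive,v0) | N1.N0=(alive,v0) N1.N1=(suspect,v1) N1.N2=(alive,v0)
Op 6: N0 marks N2=suspect -> (suspect,v1)

Answer: N0=alive,0 N1=suspect,1 N2=alive,0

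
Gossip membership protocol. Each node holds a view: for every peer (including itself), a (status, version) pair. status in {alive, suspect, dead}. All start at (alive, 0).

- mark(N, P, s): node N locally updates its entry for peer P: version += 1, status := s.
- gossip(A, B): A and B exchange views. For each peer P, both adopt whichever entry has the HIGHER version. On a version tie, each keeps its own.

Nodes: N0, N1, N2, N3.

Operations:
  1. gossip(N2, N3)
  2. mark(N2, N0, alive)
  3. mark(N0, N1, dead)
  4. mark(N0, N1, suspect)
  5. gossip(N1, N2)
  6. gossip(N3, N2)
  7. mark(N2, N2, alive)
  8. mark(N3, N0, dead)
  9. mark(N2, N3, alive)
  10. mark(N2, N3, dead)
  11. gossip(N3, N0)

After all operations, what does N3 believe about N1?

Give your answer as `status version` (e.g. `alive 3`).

Answer: suspect 2

Derivation:
Op 1: gossip N2<->N3 -> N2.N0=(alive,v0) N2.N1=(alive,v0) N2.N2=(alive,v0) N2.N3=(alive,v0) | N3.N0=(alive,v0) N3.N1=(alive,v0) N3.N2=(alive,v0) N3.N3=(alive,v0)
Op 2: N2 marks N0=alive -> (alive,v1)
Op 3: N0 marks N1=dead -> (dead,v1)
Op 4: N0 marks N1=suspect -> (suspect,v2)
Op 5: gossip N1<->N2 -> N1.N0=(alive,v1) N1.N1=(alive,v0) N1.N2=(alive,v0) N1.N3=(alive,v0) | N2.N0=(alive,v1) N2.N1=(alive,v0) N2.N2=(alive,v0) N2.N3=(alive,v0)
Op 6: gossip N3<->N2 -> N3.N0=(alive,v1) N3.N1=(alive,v0) N3.N2=(alive,v0) N3.N3=(alive,v0) | N2.N0=(alive,v1) N2.N1=(alive,v0) N2.N2=(alive,v0) N2.N3=(alive,v0)
Op 7: N2 marks N2=alive -> (alive,v1)
Op 8: N3 marks N0=dead -> (dead,v2)
Op 9: N2 marks N3=alive -> (alive,v1)
Op 10: N2 marks N3=dead -> (dead,v2)
Op 11: gossip N3<->N0 -> N3.N0=(dead,v2) N3.N1=(suspect,v2) N3.N2=(alive,v0) N3.N3=(alive,v0) | N0.N0=(dead,v2) N0.N1=(suspect,v2) N0.N2=(alive,v0) N0.N3=(alive,v0)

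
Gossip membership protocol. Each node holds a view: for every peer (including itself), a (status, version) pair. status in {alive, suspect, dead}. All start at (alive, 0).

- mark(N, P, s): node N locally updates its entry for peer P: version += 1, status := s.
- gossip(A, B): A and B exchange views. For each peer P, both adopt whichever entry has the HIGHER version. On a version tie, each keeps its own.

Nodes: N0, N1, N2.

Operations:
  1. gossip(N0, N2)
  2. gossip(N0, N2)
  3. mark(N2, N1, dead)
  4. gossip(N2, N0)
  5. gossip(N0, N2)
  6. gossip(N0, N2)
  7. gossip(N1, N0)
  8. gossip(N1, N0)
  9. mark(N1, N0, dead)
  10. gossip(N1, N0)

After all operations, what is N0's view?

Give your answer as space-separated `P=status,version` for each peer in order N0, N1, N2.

Answer: N0=dead,1 N1=dead,1 N2=alive,0

Derivation:
Op 1: gossip N0<->N2 -> N0.N0=(alive,v0) N0.N1=(alive,v0) N0.N2=(alive,v0) | N2.N0=(alive,v0) N2.N1=(alive,v0) N2.N2=(alive,v0)
Op 2: gossip N0<->N2 -> N0.N0=(alive,v0) N0.N1=(alive,v0) N0.N2=(alive,v0) | N2.N0=(alive,v0) N2.N1=(alive,v0) N2.N2=(alive,v0)
Op 3: N2 marks N1=dead -> (dead,v1)
Op 4: gossip N2<->N0 -> N2.N0=(alive,v0) N2.N1=(dead,v1) N2.N2=(alive,v0) | N0.N0=(alive,v0) N0.N1=(dead,v1) N0.N2=(alive,v0)
Op 5: gossip N0<->N2 -> N0.N0=(alive,v0) N0.N1=(dead,v1) N0.N2=(alive,v0) | N2.N0=(alive,v0) N2.N1=(dead,v1) N2.N2=(alive,v0)
Op 6: gossip N0<->N2 -> N0.N0=(alive,v0) N0.N1=(dead,v1) N0.N2=(alive,v0) | N2.N0=(alive,v0) N2.N1=(dead,v1) N2.N2=(alive,v0)
Op 7: gossip N1<->N0 -> N1.N0=(alive,v0) N1.N1=(dead,v1) N1.N2=(alive,v0) | N0.N0=(alive,v0) N0.N1=(dead,v1) N0.N2=(alive,v0)
Op 8: gossip N1<->N0 -> N1.N0=(alive,v0) N1.N1=(dead,v1) N1.N2=(alive,v0) | N0.N0=(alive,v0) N0.N1=(dead,v1) N0.N2=(alive,v0)
Op 9: N1 marks N0=dead -> (dead,v1)
Op 10: gossip N1<->N0 -> N1.N0=(dead,v1) N1.N1=(dead,v1) N1.N2=(alive,v0) | N0.N0=(dead,v1) N0.N1=(dead,v1) N0.N2=(alive,v0)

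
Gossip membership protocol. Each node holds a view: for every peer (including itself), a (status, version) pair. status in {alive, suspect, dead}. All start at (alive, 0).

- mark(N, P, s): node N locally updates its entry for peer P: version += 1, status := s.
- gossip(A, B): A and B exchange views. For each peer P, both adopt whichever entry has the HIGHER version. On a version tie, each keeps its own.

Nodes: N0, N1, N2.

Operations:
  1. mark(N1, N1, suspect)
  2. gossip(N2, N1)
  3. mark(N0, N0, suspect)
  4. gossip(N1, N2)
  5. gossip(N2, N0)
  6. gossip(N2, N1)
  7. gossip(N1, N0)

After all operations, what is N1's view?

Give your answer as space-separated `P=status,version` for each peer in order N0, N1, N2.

Op 1: N1 marks N1=suspect -> (suspect,v1)
Op 2: gossip N2<->N1 -> N2.N0=(alive,v0) N2.N1=(suspect,v1) N2.N2=(alive,v0) | N1.N0=(alive,v0) N1.N1=(suspect,v1) N1.N2=(alive,v0)
Op 3: N0 marks N0=suspect -> (suspect,v1)
Op 4: gossip N1<->N2 -> N1.N0=(alive,v0) N1.N1=(suspect,v1) N1.N2=(alive,v0) | N2.N0=(alive,v0) N2.N1=(suspect,v1) N2.N2=(alive,v0)
Op 5: gossip N2<->N0 -> N2.N0=(suspect,v1) N2.N1=(suspect,v1) N2.N2=(alive,v0) | N0.N0=(suspect,v1) N0.N1=(suspect,v1) N0.N2=(alive,v0)
Op 6: gossip N2<->N1 -> N2.N0=(suspect,v1) N2.N1=(suspect,v1) N2.N2=(alive,v0) | N1.N0=(suspect,v1) N1.N1=(suspect,v1) N1.N2=(alive,v0)
Op 7: gossip N1<->N0 -> N1.N0=(suspect,v1) N1.N1=(suspect,v1) N1.N2=(alive,v0) | N0.N0=(suspect,v1) N0.N1=(suspect,v1) N0.N2=(alive,v0)

Answer: N0=suspect,1 N1=suspect,1 N2=alive,0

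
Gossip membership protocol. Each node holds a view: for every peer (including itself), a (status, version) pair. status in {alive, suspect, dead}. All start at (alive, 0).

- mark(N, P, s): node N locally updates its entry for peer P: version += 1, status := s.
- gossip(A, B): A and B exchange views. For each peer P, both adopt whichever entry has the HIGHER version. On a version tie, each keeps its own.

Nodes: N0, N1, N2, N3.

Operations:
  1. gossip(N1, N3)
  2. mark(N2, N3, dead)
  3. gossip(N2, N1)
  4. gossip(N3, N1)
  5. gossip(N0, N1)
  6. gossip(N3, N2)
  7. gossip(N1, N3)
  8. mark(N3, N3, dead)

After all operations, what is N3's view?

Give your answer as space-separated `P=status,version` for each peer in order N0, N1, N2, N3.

Answer: N0=alive,0 N1=alive,0 N2=alive,0 N3=dead,2

Derivation:
Op 1: gossip N1<->N3 -> N1.N0=(alive,v0) N1.N1=(alive,v0) N1.N2=(alive,v0) N1.N3=(alive,v0) | N3.N0=(alive,v0) N3.N1=(alive,v0) N3.N2=(alive,v0) N3.N3=(alive,v0)
Op 2: N2 marks N3=dead -> (dead,v1)
Op 3: gossip N2<->N1 -> N2.N0=(alive,v0) N2.N1=(alive,v0) N2.N2=(alive,v0) N2.N3=(dead,v1) | N1.N0=(alive,v0) N1.N1=(alive,v0) N1.N2=(alive,v0) N1.N3=(dead,v1)
Op 4: gossip N3<->N1 -> N3.N0=(alive,v0) N3.N1=(alive,v0) N3.N2=(alive,v0) N3.N3=(dead,v1) | N1.N0=(alive,v0) N1.N1=(alive,v0) N1.N2=(alive,v0) N1.N3=(dead,v1)
Op 5: gossip N0<->N1 -> N0.N0=(alive,v0) N0.N1=(alive,v0) N0.N2=(alive,v0) N0.N3=(dead,v1) | N1.N0=(alive,v0) N1.N1=(alive,v0) N1.N2=(alive,v0) N1.N3=(dead,v1)
Op 6: gossip N3<->N2 -> N3.N0=(alive,v0) N3.N1=(alive,v0) N3.N2=(alive,v0) N3.N3=(dead,v1) | N2.N0=(alive,v0) N2.N1=(alive,v0) N2.N2=(alive,v0) N2.N3=(dead,v1)
Op 7: gossip N1<->N3 -> N1.N0=(alive,v0) N1.N1=(alive,v0) N1.N2=(alive,v0) N1.N3=(dead,v1) | N3.N0=(alive,v0) N3.N1=(alive,v0) N3.N2=(alive,v0) N3.N3=(dead,v1)
Op 8: N3 marks N3=dead -> (dead,v2)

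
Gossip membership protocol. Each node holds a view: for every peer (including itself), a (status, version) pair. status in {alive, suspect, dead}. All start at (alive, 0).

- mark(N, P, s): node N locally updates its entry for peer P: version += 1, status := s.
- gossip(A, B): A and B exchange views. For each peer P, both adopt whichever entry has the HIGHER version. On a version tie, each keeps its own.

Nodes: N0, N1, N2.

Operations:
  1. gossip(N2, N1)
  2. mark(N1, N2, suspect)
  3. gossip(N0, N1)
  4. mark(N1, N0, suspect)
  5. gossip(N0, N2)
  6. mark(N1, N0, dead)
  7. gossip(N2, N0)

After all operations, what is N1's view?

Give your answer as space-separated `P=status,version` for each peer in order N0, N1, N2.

Op 1: gossip N2<->N1 -> N2.N0=(alive,v0) N2.N1=(alive,v0) N2.N2=(alive,v0) | N1.N0=(alive,v0) N1.N1=(alive,v0) N1.N2=(alive,v0)
Op 2: N1 marks N2=suspect -> (suspect,v1)
Op 3: gossip N0<->N1 -> N0.N0=(alive,v0) N0.N1=(alive,v0) N0.N2=(suspect,v1) | N1.N0=(alive,v0) N1.N1=(alive,v0) N1.N2=(suspect,v1)
Op 4: N1 marks N0=suspect -> (suspect,v1)
Op 5: gossip N0<->N2 -> N0.N0=(alive,v0) N0.N1=(alive,v0) N0.N2=(suspect,v1) | N2.N0=(alive,v0) N2.N1=(alive,v0) N2.N2=(suspect,v1)
Op 6: N1 marks N0=dead -> (dead,v2)
Op 7: gossip N2<->N0 -> N2.N0=(alive,v0) N2.N1=(alive,v0) N2.N2=(suspect,v1) | N0.N0=(alive,v0) N0.N1=(alive,v0) N0.N2=(suspect,v1)

Answer: N0=dead,2 N1=alive,0 N2=suspect,1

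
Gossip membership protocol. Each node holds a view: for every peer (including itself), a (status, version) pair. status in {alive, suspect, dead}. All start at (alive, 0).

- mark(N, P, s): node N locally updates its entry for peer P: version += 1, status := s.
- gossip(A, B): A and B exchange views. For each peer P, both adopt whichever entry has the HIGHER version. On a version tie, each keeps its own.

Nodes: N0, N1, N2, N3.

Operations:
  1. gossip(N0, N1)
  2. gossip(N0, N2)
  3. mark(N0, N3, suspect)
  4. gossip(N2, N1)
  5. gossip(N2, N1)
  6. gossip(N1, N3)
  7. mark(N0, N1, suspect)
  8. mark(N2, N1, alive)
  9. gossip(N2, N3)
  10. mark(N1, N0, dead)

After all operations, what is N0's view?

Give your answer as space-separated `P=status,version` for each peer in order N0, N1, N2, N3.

Op 1: gossip N0<->N1 -> N0.N0=(alive,v0) N0.N1=(alive,v0) N0.N2=(alive,v0) N0.N3=(alive,v0) | N1.N0=(alive,v0) N1.N1=(alive,v0) N1.N2=(alive,v0) N1.N3=(alive,v0)
Op 2: gossip N0<->N2 -> N0.N0=(alive,v0) N0.N1=(alive,v0) N0.N2=(alive,v0) N0.N3=(alive,v0) | N2.N0=(alive,v0) N2.N1=(alive,v0) N2.N2=(alive,v0) N2.N3=(alive,v0)
Op 3: N0 marks N3=suspect -> (suspect,v1)
Op 4: gossip N2<->N1 -> N2.N0=(alive,v0) N2.N1=(alive,v0) N2.N2=(alive,v0) N2.N3=(alive,v0) | N1.N0=(alive,v0) N1.N1=(alive,v0) N1.N2=(alive,v0) N1.N3=(alive,v0)
Op 5: gossip N2<->N1 -> N2.N0=(alive,v0) N2.N1=(alive,v0) N2.N2=(alive,v0) N2.N3=(alive,v0) | N1.N0=(alive,v0) N1.N1=(alive,v0) N1.N2=(alive,v0) N1.N3=(alive,v0)
Op 6: gossip N1<->N3 -> N1.N0=(alive,v0) N1.N1=(alive,v0) N1.N2=(alive,v0) N1.N3=(alive,v0) | N3.N0=(alive,v0) N3.N1=(alive,v0) N3.N2=(alive,v0) N3.N3=(alive,v0)
Op 7: N0 marks N1=suspect -> (suspect,v1)
Op 8: N2 marks N1=alive -> (alive,v1)
Op 9: gossip N2<->N3 -> N2.N0=(alive,v0) N2.N1=(alive,v1) N2.N2=(alive,v0) N2.N3=(alive,v0) | N3.N0=(alive,v0) N3.N1=(alive,v1) N3.N2=(alive,v0) N3.N3=(alive,v0)
Op 10: N1 marks N0=dead -> (dead,v1)

Answer: N0=alive,0 N1=suspect,1 N2=alive,0 N3=suspect,1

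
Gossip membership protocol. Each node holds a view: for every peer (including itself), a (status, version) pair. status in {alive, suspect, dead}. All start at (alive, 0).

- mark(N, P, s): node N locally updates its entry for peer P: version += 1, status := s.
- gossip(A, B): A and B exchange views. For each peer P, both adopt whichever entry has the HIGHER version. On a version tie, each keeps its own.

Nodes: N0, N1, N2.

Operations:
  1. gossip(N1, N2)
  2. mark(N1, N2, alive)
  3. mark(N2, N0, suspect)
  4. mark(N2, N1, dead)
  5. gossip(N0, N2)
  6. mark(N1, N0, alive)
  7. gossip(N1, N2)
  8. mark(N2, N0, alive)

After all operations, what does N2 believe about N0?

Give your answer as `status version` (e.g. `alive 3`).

Op 1: gossip N1<->N2 -> N1.N0=(alive,v0) N1.N1=(alive,v0) N1.N2=(alive,v0) | N2.N0=(alive,v0) N2.N1=(alive,v0) N2.N2=(alive,v0)
Op 2: N1 marks N2=alive -> (alive,v1)
Op 3: N2 marks N0=suspect -> (suspect,v1)
Op 4: N2 marks N1=dead -> (dead,v1)
Op 5: gossip N0<->N2 -> N0.N0=(suspect,v1) N0.N1=(dead,v1) N0.N2=(alive,v0) | N2.N0=(suspect,v1) N2.N1=(dead,v1) N2.N2=(alive,v0)
Op 6: N1 marks N0=alive -> (alive,v1)
Op 7: gossip N1<->N2 -> N1.N0=(alive,v1) N1.N1=(dead,v1) N1.N2=(alive,v1) | N2.N0=(suspect,v1) N2.N1=(dead,v1) N2.N2=(alive,v1)
Op 8: N2 marks N0=alive -> (alive,v2)

Answer: alive 2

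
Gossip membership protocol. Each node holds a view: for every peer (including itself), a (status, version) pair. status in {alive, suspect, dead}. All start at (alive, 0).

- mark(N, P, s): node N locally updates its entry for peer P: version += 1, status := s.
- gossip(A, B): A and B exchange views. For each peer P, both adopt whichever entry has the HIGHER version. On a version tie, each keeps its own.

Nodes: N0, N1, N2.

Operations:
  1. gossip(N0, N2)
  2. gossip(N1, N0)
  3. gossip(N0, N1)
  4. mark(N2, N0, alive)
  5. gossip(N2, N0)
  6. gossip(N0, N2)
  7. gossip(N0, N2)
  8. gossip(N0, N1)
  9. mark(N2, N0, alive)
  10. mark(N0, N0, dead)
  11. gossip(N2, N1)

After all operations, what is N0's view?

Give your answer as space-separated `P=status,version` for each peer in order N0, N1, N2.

Answer: N0=dead,2 N1=alive,0 N2=alive,0

Derivation:
Op 1: gossip N0<->N2 -> N0.N0=(alive,v0) N0.N1=(alive,v0) N0.N2=(alive,v0) | N2.N0=(alive,v0) N2.N1=(alive,v0) N2.N2=(alive,v0)
Op 2: gossip N1<->N0 -> N1.N0=(alive,v0) N1.N1=(alive,v0) N1.N2=(alive,v0) | N0.N0=(alive,v0) N0.N1=(alive,v0) N0.N2=(alive,v0)
Op 3: gossip N0<->N1 -> N0.N0=(alive,v0) N0.N1=(alive,v0) N0.N2=(alive,v0) | N1.N0=(alive,v0) N1.N1=(alive,v0) N1.N2=(alive,v0)
Op 4: N2 marks N0=alive -> (alive,v1)
Op 5: gossip N2<->N0 -> N2.N0=(alive,v1) N2.N1=(alive,v0) N2.N2=(alive,v0) | N0.N0=(alive,v1) N0.N1=(alive,v0) N0.N2=(alive,v0)
Op 6: gossip N0<->N2 -> N0.N0=(alive,v1) N0.N1=(alive,v0) N0.N2=(alive,v0) | N2.N0=(alive,v1) N2.N1=(alive,v0) N2.N2=(alive,v0)
Op 7: gossip N0<->N2 -> N0.N0=(alive,v1) N0.N1=(alive,v0) N0.N2=(alive,v0) | N2.N0=(alive,v1) N2.N1=(alive,v0) N2.N2=(alive,v0)
Op 8: gossip N0<->N1 -> N0.N0=(alive,v1) N0.N1=(alive,v0) N0.N2=(alive,v0) | N1.N0=(alive,v1) N1.N1=(alive,v0) N1.N2=(alive,v0)
Op 9: N2 marks N0=alive -> (alive,v2)
Op 10: N0 marks N0=dead -> (dead,v2)
Op 11: gossip N2<->N1 -> N2.N0=(alive,v2) N2.N1=(alive,v0) N2.N2=(alive,v0) | N1.N0=(alive,v2) N1.N1=(alive,v0) N1.N2=(alive,v0)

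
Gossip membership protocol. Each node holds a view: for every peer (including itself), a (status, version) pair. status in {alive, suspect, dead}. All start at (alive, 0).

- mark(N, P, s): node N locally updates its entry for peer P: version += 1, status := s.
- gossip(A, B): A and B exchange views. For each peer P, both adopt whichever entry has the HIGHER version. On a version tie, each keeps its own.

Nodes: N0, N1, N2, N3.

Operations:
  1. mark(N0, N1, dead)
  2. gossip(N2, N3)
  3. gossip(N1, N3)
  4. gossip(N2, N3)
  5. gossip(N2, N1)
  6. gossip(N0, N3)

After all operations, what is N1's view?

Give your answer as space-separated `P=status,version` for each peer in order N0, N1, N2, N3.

Answer: N0=alive,0 N1=alive,0 N2=alive,0 N3=alive,0

Derivation:
Op 1: N0 marks N1=dead -> (dead,v1)
Op 2: gossip N2<->N3 -> N2.N0=(alive,v0) N2.N1=(alive,v0) N2.N2=(alive,v0) N2.N3=(alive,v0) | N3.N0=(alive,v0) N3.N1=(alive,v0) N3.N2=(alive,v0) N3.N3=(alive,v0)
Op 3: gossip N1<->N3 -> N1.N0=(alive,v0) N1.N1=(alive,v0) N1.N2=(alive,v0) N1.N3=(alive,v0) | N3.N0=(alive,v0) N3.N1=(alive,v0) N3.N2=(alive,v0) N3.N3=(alive,v0)
Op 4: gossip N2<->N3 -> N2.N0=(alive,v0) N2.N1=(alive,v0) N2.N2=(alive,v0) N2.N3=(alive,v0) | N3.N0=(alive,v0) N3.N1=(alive,v0) N3.N2=(alive,v0) N3.N3=(alive,v0)
Op 5: gossip N2<->N1 -> N2.N0=(alive,v0) N2.N1=(alive,v0) N2.N2=(alive,v0) N2.N3=(alive,v0) | N1.N0=(alive,v0) N1.N1=(alive,v0) N1.N2=(alive,v0) N1.N3=(alive,v0)
Op 6: gossip N0<->N3 -> N0.N0=(alive,v0) N0.N1=(dead,v1) N0.N2=(alive,v0) N0.N3=(alive,v0) | N3.N0=(alive,v0) N3.N1=(dead,v1) N3.N2=(alive,v0) N3.N3=(alive,v0)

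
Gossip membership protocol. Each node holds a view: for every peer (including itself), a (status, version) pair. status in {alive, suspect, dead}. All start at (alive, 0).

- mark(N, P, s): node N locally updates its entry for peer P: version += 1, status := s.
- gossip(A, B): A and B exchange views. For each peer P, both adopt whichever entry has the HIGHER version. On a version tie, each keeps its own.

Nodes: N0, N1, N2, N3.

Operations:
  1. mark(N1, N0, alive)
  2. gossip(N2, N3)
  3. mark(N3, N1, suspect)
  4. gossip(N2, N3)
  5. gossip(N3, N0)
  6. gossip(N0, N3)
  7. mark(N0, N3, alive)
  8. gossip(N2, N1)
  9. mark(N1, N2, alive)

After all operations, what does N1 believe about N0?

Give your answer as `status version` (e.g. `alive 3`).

Op 1: N1 marks N0=alive -> (alive,v1)
Op 2: gossip N2<->N3 -> N2.N0=(alive,v0) N2.N1=(alive,v0) N2.N2=(alive,v0) N2.N3=(alive,v0) | N3.N0=(alive,v0) N3.N1=(alive,v0) N3.N2=(alive,v0) N3.N3=(alive,v0)
Op 3: N3 marks N1=suspect -> (suspect,v1)
Op 4: gossip N2<->N3 -> N2.N0=(alive,v0) N2.N1=(suspect,v1) N2.N2=(alive,v0) N2.N3=(alive,v0) | N3.N0=(alive,v0) N3.N1=(suspect,v1) N3.N2=(alive,v0) N3.N3=(alive,v0)
Op 5: gossip N3<->N0 -> N3.N0=(alive,v0) N3.N1=(suspect,v1) N3.N2=(alive,v0) N3.N3=(alive,v0) | N0.N0=(alive,v0) N0.N1=(suspect,v1) N0.N2=(alive,v0) N0.N3=(alive,v0)
Op 6: gossip N0<->N3 -> N0.N0=(alive,v0) N0.N1=(suspect,v1) N0.N2=(alive,v0) N0.N3=(alive,v0) | N3.N0=(alive,v0) N3.N1=(suspect,v1) N3.N2=(alive,v0) N3.N3=(alive,v0)
Op 7: N0 marks N3=alive -> (alive,v1)
Op 8: gossip N2<->N1 -> N2.N0=(alive,v1) N2.N1=(suspect,v1) N2.N2=(alive,v0) N2.N3=(alive,v0) | N1.N0=(alive,v1) N1.N1=(suspect,v1) N1.N2=(alive,v0) N1.N3=(alive,v0)
Op 9: N1 marks N2=alive -> (alive,v1)

Answer: alive 1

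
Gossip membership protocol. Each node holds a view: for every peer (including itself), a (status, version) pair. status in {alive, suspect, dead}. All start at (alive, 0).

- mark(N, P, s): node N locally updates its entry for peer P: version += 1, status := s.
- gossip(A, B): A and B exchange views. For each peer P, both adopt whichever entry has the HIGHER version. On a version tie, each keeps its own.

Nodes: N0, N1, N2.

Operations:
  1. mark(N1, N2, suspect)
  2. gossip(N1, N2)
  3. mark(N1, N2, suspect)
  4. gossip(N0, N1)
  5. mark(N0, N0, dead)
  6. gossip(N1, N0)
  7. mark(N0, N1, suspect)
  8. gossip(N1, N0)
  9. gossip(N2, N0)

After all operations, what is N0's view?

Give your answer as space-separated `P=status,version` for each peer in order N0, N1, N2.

Answer: N0=dead,1 N1=suspect,1 N2=suspect,2

Derivation:
Op 1: N1 marks N2=suspect -> (suspect,v1)
Op 2: gossip N1<->N2 -> N1.N0=(alive,v0) N1.N1=(alive,v0) N1.N2=(suspect,v1) | N2.N0=(alive,v0) N2.N1=(alive,v0) N2.N2=(suspect,v1)
Op 3: N1 marks N2=suspect -> (suspect,v2)
Op 4: gossip N0<->N1 -> N0.N0=(alive,v0) N0.N1=(alive,v0) N0.N2=(suspect,v2) | N1.N0=(alive,v0) N1.N1=(alive,v0) N1.N2=(suspect,v2)
Op 5: N0 marks N0=dead -> (dead,v1)
Op 6: gossip N1<->N0 -> N1.N0=(dead,v1) N1.N1=(alive,v0) N1.N2=(suspect,v2) | N0.N0=(dead,v1) N0.N1=(alive,v0) N0.N2=(suspect,v2)
Op 7: N0 marks N1=suspect -> (suspect,v1)
Op 8: gossip N1<->N0 -> N1.N0=(dead,v1) N1.N1=(suspect,v1) N1.N2=(suspect,v2) | N0.N0=(dead,v1) N0.N1=(suspect,v1) N0.N2=(suspect,v2)
Op 9: gossip N2<->N0 -> N2.N0=(dead,v1) N2.N1=(suspect,v1) N2.N2=(suspect,v2) | N0.N0=(dead,v1) N0.N1=(suspect,v1) N0.N2=(suspect,v2)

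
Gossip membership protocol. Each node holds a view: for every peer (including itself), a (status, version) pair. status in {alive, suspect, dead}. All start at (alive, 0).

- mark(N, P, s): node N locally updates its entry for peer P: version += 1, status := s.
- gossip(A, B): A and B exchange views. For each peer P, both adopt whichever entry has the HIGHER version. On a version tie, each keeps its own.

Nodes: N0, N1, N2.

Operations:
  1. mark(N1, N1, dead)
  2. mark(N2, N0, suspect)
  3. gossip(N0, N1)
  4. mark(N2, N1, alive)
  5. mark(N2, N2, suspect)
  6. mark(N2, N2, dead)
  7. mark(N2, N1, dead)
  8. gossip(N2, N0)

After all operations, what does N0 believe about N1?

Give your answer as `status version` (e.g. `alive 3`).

Op 1: N1 marks N1=dead -> (dead,v1)
Op 2: N2 marks N0=suspect -> (suspect,v1)
Op 3: gossip N0<->N1 -> N0.N0=(alive,v0) N0.N1=(dead,v1) N0.N2=(alive,v0) | N1.N0=(alive,v0) N1.N1=(dead,v1) N1.N2=(alive,v0)
Op 4: N2 marks N1=alive -> (alive,v1)
Op 5: N2 marks N2=suspect -> (suspect,v1)
Op 6: N2 marks N2=dead -> (dead,v2)
Op 7: N2 marks N1=dead -> (dead,v2)
Op 8: gossip N2<->N0 -> N2.N0=(suspect,v1) N2.N1=(dead,v2) N2.N2=(dead,v2) | N0.N0=(suspect,v1) N0.N1=(dead,v2) N0.N2=(dead,v2)

Answer: dead 2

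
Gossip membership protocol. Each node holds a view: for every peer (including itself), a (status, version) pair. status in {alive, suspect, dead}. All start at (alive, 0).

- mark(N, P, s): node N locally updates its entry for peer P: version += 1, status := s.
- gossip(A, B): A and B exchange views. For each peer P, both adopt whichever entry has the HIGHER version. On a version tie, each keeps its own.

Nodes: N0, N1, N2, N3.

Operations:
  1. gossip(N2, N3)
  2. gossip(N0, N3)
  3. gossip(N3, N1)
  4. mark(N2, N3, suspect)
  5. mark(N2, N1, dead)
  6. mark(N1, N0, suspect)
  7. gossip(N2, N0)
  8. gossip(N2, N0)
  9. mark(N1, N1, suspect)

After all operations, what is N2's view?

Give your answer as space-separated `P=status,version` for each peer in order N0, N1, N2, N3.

Op 1: gossip N2<->N3 -> N2.N0=(alive,v0) N2.N1=(alive,v0) N2.N2=(alive,v0) N2.N3=(alive,v0) | N3.N0=(alive,v0) N3.N1=(alive,v0) N3.N2=(alive,v0) N3.N3=(alive,v0)
Op 2: gossip N0<->N3 -> N0.N0=(alive,v0) N0.N1=(alive,v0) N0.N2=(alive,v0) N0.N3=(alive,v0) | N3.N0=(alive,v0) N3.N1=(alive,v0) N3.N2=(alive,v0) N3.N3=(alive,v0)
Op 3: gossip N3<->N1 -> N3.N0=(alive,v0) N3.N1=(alive,v0) N3.N2=(alive,v0) N3.N3=(alive,v0) | N1.N0=(alive,v0) N1.N1=(alive,v0) N1.N2=(alive,v0) N1.N3=(alive,v0)
Op 4: N2 marks N3=suspect -> (suspect,v1)
Op 5: N2 marks N1=dead -> (dead,v1)
Op 6: N1 marks N0=suspect -> (suspect,v1)
Op 7: gossip N2<->N0 -> N2.N0=(alive,v0) N2.N1=(dead,v1) N2.N2=(alive,v0) N2.N3=(suspect,v1) | N0.N0=(alive,v0) N0.N1=(dead,v1) N0.N2=(alive,v0) N0.N3=(suspect,v1)
Op 8: gossip N2<->N0 -> N2.N0=(alive,v0) N2.N1=(dead,v1) N2.N2=(alive,v0) N2.N3=(suspect,v1) | N0.N0=(alive,v0) N0.N1=(dead,v1) N0.N2=(alive,v0) N0.N3=(suspect,v1)
Op 9: N1 marks N1=suspect -> (suspect,v1)

Answer: N0=alive,0 N1=dead,1 N2=alive,0 N3=suspect,1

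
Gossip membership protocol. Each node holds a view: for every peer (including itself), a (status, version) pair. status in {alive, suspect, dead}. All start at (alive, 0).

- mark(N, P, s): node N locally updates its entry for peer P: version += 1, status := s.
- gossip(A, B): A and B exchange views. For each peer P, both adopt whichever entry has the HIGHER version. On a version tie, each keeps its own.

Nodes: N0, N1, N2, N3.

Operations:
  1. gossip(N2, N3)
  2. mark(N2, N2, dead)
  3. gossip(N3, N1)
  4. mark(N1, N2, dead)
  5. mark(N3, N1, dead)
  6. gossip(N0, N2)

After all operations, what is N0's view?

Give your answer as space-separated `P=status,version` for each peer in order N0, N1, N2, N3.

Op 1: gossip N2<->N3 -> N2.N0=(alive,v0) N2.N1=(alive,v0) N2.N2=(alive,v0) N2.N3=(alive,v0) | N3.N0=(alive,v0) N3.N1=(alive,v0) N3.N2=(alive,v0) N3.N3=(alive,v0)
Op 2: N2 marks N2=dead -> (dead,v1)
Op 3: gossip N3<->N1 -> N3.N0=(alive,v0) N3.N1=(alive,v0) N3.N2=(alive,v0) N3.N3=(alive,v0) | N1.N0=(alive,v0) N1.N1=(alive,v0) N1.N2=(alive,v0) N1.N3=(alive,v0)
Op 4: N1 marks N2=dead -> (dead,v1)
Op 5: N3 marks N1=dead -> (dead,v1)
Op 6: gossip N0<->N2 -> N0.N0=(alive,v0) N0.N1=(alive,v0) N0.N2=(dead,v1) N0.N3=(alive,v0) | N2.N0=(alive,v0) N2.N1=(alive,v0) N2.N2=(dead,v1) N2.N3=(alive,v0)

Answer: N0=alive,0 N1=alive,0 N2=dead,1 N3=alive,0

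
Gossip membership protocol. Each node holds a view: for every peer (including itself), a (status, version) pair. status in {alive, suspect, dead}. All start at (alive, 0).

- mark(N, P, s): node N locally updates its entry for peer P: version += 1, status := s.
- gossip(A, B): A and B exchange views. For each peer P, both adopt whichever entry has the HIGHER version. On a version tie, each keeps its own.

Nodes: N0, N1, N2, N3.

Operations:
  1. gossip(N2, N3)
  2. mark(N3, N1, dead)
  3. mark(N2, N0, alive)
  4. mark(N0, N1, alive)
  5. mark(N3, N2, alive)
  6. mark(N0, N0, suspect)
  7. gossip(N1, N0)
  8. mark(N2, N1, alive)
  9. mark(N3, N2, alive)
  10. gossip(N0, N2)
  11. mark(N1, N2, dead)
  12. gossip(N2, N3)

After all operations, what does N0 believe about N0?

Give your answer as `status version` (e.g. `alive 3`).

Op 1: gossip N2<->N3 -> N2.N0=(alive,v0) N2.N1=(alive,v0) N2.N2=(alive,v0) N2.N3=(alive,v0) | N3.N0=(alive,v0) N3.N1=(alive,v0) N3.N2=(alive,v0) N3.N3=(alive,v0)
Op 2: N3 marks N1=dead -> (dead,v1)
Op 3: N2 marks N0=alive -> (alive,v1)
Op 4: N0 marks N1=alive -> (alive,v1)
Op 5: N3 marks N2=alive -> (alive,v1)
Op 6: N0 marks N0=suspect -> (suspect,v1)
Op 7: gossip N1<->N0 -> N1.N0=(suspect,v1) N1.N1=(alive,v1) N1.N2=(alive,v0) N1.N3=(alive,v0) | N0.N0=(suspect,v1) N0.N1=(alive,v1) N0.N2=(alive,v0) N0.N3=(alive,v0)
Op 8: N2 marks N1=alive -> (alive,v1)
Op 9: N3 marks N2=alive -> (alive,v2)
Op 10: gossip N0<->N2 -> N0.N0=(suspect,v1) N0.N1=(alive,v1) N0.N2=(alive,v0) N0.N3=(alive,v0) | N2.N0=(alive,v1) N2.N1=(alive,v1) N2.N2=(alive,v0) N2.N3=(alive,v0)
Op 11: N1 marks N2=dead -> (dead,v1)
Op 12: gossip N2<->N3 -> N2.N0=(alive,v1) N2.N1=(alive,v1) N2.N2=(alive,v2) N2.N3=(alive,v0) | N3.N0=(alive,v1) N3.N1=(dead,v1) N3.N2=(alive,v2) N3.N3=(alive,v0)

Answer: suspect 1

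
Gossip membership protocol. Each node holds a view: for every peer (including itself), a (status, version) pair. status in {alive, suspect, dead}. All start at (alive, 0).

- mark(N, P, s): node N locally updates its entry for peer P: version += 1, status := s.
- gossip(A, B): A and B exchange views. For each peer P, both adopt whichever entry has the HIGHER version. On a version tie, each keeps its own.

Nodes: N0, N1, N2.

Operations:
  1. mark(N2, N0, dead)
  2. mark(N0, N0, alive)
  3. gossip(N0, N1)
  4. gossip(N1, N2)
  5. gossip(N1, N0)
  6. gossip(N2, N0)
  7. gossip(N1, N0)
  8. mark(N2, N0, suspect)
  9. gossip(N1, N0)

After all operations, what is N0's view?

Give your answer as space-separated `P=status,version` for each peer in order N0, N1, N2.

Op 1: N2 marks N0=dead -> (dead,v1)
Op 2: N0 marks N0=alive -> (alive,v1)
Op 3: gossip N0<->N1 -> N0.N0=(alive,v1) N0.N1=(alive,v0) N0.N2=(alive,v0) | N1.N0=(alive,v1) N1.N1=(alive,v0) N1.N2=(alive,v0)
Op 4: gossip N1<->N2 -> N1.N0=(alive,v1) N1.N1=(alive,v0) N1.N2=(alive,v0) | N2.N0=(dead,v1) N2.N1=(alive,v0) N2.N2=(alive,v0)
Op 5: gossip N1<->N0 -> N1.N0=(alive,v1) N1.N1=(alive,v0) N1.N2=(alive,v0) | N0.N0=(alive,v1) N0.N1=(alive,v0) N0.N2=(alive,v0)
Op 6: gossip N2<->N0 -> N2.N0=(dead,v1) N2.N1=(alive,v0) N2.N2=(alive,v0) | N0.N0=(alive,v1) N0.N1=(alive,v0) N0.N2=(alive,v0)
Op 7: gossip N1<->N0 -> N1.N0=(alive,v1) N1.N1=(alive,v0) N1.N2=(alive,v0) | N0.N0=(alive,v1) N0.N1=(alive,v0) N0.N2=(alive,v0)
Op 8: N2 marks N0=suspect -> (suspect,v2)
Op 9: gossip N1<->N0 -> N1.N0=(alive,v1) N1.N1=(alive,v0) N1.N2=(alive,v0) | N0.N0=(alive,v1) N0.N1=(alive,v0) N0.N2=(alive,v0)

Answer: N0=alive,1 N1=alive,0 N2=alive,0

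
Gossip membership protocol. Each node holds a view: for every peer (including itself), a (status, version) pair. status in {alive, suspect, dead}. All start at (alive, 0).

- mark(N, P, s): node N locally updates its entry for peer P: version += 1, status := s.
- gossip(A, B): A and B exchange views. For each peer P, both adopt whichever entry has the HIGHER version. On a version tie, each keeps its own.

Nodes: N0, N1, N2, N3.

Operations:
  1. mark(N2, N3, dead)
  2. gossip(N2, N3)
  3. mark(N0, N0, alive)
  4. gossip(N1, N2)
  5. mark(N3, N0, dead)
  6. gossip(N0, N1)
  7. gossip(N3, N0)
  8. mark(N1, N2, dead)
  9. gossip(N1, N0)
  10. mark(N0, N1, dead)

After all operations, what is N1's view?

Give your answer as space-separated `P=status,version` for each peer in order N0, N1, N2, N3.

Op 1: N2 marks N3=dead -> (dead,v1)
Op 2: gossip N2<->N3 -> N2.N0=(alive,v0) N2.N1=(alive,v0) N2.N2=(alive,v0) N2.N3=(dead,v1) | N3.N0=(alive,v0) N3.N1=(alive,v0) N3.N2=(alive,v0) N3.N3=(dead,v1)
Op 3: N0 marks N0=alive -> (alive,v1)
Op 4: gossip N1<->N2 -> N1.N0=(alive,v0) N1.N1=(alive,v0) N1.N2=(alive,v0) N1.N3=(dead,v1) | N2.N0=(alive,v0) N2.N1=(alive,v0) N2.N2=(alive,v0) N2.N3=(dead,v1)
Op 5: N3 marks N0=dead -> (dead,v1)
Op 6: gossip N0<->N1 -> N0.N0=(alive,v1) N0.N1=(alive,v0) N0.N2=(alive,v0) N0.N3=(dead,v1) | N1.N0=(alive,v1) N1.N1=(alive,v0) N1.N2=(alive,v0) N1.N3=(dead,v1)
Op 7: gossip N3<->N0 -> N3.N0=(dead,v1) N3.N1=(alive,v0) N3.N2=(alive,v0) N3.N3=(dead,v1) | N0.N0=(alive,v1) N0.N1=(alive,v0) N0.N2=(alive,v0) N0.N3=(dead,v1)
Op 8: N1 marks N2=dead -> (dead,v1)
Op 9: gossip N1<->N0 -> N1.N0=(alive,v1) N1.N1=(alive,v0) N1.N2=(dead,v1) N1.N3=(dead,v1) | N0.N0=(alive,v1) N0.N1=(alive,v0) N0.N2=(dead,v1) N0.N3=(dead,v1)
Op 10: N0 marks N1=dead -> (dead,v1)

Answer: N0=alive,1 N1=alive,0 N2=dead,1 N3=dead,1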